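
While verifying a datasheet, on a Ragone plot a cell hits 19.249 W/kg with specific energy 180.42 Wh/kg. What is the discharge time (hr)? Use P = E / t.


t = E / P = 180.42 / 19.249 = 9.373 hr

9.373 hr


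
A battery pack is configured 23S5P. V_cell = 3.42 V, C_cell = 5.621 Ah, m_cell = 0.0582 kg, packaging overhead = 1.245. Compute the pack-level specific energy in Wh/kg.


Step 1: V_pack = 23 * 3.42 = 78.66 V
Step 2: C_pack = 5 * 5.621 = 28.105 Ah
Step 3: E_pack = V_pack * C_pack = 78.66 * 28.105 = 2210.7 Wh
Step 4: m_pack = 23 * 5 * 0.0582 * 1.245 = 8.3328 kg
Step 5: ED = E_pack / m_pack = 2210.7 / 8.3328 = 265.3 Wh/kg

265.3 Wh/kg


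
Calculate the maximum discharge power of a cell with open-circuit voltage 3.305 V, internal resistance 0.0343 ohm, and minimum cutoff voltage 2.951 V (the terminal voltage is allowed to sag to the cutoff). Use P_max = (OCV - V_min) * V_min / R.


dV = OCV - V_min = 0.354 V (so I_max = dV / R)
P_max = dV * V_min / R = 0.354 * 2.951 / 0.0343 = 30.46 W

30.46 W


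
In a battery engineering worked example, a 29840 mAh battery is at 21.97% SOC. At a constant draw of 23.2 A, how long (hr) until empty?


Convert: C_total = 29840 mAh = 29.84 Ah
Step 1: remaining = SOC/100 * C_total = 21.97/100 * 29.84 = 6.5558 Ah
Step 2: t = remaining / I = 6.5558 / 23.2 = 0.2826 hr

0.2826 hr


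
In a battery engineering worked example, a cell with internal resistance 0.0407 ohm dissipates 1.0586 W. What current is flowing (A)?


I = sqrt(Q / R) = sqrt(1.0586 / 0.0407) = sqrt(26.01) = 5.100 A

5.100 A


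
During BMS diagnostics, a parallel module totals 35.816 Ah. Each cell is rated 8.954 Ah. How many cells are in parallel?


n = C_total / C_cell = 35.816 / 8.954 = 4

4


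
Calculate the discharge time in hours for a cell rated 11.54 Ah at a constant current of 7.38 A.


t = capacity / current = 11.54 / 7.38 = 1.564 hr

1.564 hr


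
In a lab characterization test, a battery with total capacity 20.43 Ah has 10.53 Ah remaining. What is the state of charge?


SOC% = 10.53 / 20.43 * 100 = 51.54%

51.54%


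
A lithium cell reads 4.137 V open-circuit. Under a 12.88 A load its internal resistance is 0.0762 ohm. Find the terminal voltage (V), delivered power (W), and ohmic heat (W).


Step 1: V_terminal = OCV - I*R = 4.137 - 12.88 * 0.0762 = 3.1555 V
Step 2: P_out = V_terminal * I = 3.1555 * 12.88 = 40.64 W
Step 3: Q = I^2 * R = 12.88^2 * 0.0762 = 12.64 W

V=3.1555 V, P=40.64 W, Q=12.64 W


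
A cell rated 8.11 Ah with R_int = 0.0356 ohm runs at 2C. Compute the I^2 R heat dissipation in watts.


Step 1: I = C_rate * capacity = 2 * 8.11 = 16.22 A
Step 2: Q = I^2 * R = 16.22^2 * 0.0356 = 263.09 * 0.0356 = 9.366 W

9.366 W


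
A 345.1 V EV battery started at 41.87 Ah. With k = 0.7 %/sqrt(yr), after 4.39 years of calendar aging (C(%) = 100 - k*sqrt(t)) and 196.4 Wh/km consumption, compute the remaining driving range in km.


Step 1: capacity retention = 100 - 0.7 * sqrt(4.39) = 100 - 0.7 * 2.0952 = 98.533%
Step 2: C_now = 41.87 * 98.533/100 = 41.256 Ah
Step 3: E_pack = V * C_now = 345.1 * 41.256 = 14237 Wh
Step 4: range = E_pack / consumption = 14237 / 196.4 = 72.49 km

72.49 km


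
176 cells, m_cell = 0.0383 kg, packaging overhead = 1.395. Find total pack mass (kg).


Cell mass sum = 176 * 0.0383 = 6.7408 kg
With overhead 1.395: m_pack = 6.7408 * 1.395 = 9.403 kg

9.403 kg


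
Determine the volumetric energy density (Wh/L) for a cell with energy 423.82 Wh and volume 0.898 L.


Volumetric ED = 423.82 Wh / 0.898 L = 472.0 Wh/L

472.0 Wh/L


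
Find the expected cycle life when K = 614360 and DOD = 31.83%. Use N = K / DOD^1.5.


DOD^1.5 = 179.58
N = K / DOD^1.5 = 614360 / 179.58 = 3421

3421 cycles


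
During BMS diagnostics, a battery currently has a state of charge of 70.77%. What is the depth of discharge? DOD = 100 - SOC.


DOD = 100 - SOC = 100 - 70.77 = 29.23%

29.23%


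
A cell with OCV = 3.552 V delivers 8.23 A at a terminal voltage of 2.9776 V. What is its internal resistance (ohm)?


R = (OCV - V) / I = (3.552 - 2.9776) / 8.23 = 0.06979 ohm

0.06979 ohm


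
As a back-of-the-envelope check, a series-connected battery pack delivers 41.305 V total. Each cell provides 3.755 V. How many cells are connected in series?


n = V_pack / V_cell = 41.305 / 3.755 = 11

11


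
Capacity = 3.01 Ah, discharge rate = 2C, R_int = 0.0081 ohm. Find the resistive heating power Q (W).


Step 1: I = C_rate * capacity = 2 * 3.01 = 6.02 A
Step 2: Q = I^2 * R = 6.02^2 * 0.0081 = 36.24 * 0.0081 = 0.2935 W

0.2935 W


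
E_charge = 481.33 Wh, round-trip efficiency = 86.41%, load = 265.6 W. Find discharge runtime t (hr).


Step 1: E_discharge = eta/100 * E_charge = 86.41/100 * 481.33 = 415.92 Wh
Step 2: t = E_discharge / P = 415.92 / 265.6 = 1.566 hr

1.566 hr


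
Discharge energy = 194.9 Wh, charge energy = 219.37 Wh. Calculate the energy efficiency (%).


Round-trip efficiency = 194.9/219.37 * 100% = 88.85%

88.85%


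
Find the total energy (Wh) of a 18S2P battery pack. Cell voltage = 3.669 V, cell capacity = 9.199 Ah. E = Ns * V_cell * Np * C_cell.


E = Ns * Vcell * Np * Ccell = 18 * 3.669 * 2 * 9.199 = 1215 Wh

1215 Wh


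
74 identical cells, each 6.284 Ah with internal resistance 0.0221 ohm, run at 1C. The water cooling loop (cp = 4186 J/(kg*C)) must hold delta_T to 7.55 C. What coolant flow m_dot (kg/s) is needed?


Step 1: I = 1 * 6.284 = 6.284 A
Step 2: Q_cell = I^2 * R = 6.284^2 * 0.0221 = 0.8727 W
Step 3: Q_total = 74 * 0.8727 = 64.58 W
Step 4: m_dot = Q_total / (cp * dT) = 64.58 / (4186 * 7.55) = 0.002043 kg/s

0.002043 kg/s


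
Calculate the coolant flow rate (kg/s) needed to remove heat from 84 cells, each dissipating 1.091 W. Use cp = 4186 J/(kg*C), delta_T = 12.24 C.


Step 1: Total heat Q = 84 * 1.091 W = 91.644 W
Step 2: denom = cp * dT = 4186 * 12.24 = 51237
Step 3: m_dot = 91.644 / 51237 = 0.001789 kg/s

0.001789 kg/s


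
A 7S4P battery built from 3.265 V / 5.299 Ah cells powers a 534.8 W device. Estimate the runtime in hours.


Step 1: E_pack = Ns * V_cell * Np * C_cell = 7 * 3.265 * 4 * 5.299 = 484.43 Wh
Step 2: t = E_pack / P = 484.43 / 534.8 = 0.9058 hr

0.9058 hr


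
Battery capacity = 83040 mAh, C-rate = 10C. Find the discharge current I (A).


Convert: capacity = 83040 mAh = 83.04 Ah
At 10C: I = 10 * 83.04 Ah = 830.4 A

830.4 A


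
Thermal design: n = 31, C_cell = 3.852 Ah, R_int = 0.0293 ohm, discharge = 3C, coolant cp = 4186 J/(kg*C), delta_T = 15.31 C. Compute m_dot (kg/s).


Step 1: I = 3 * 3.852 = 11.556 A
Step 2: Q_cell = I^2 * R = 11.556^2 * 0.0293 = 3.9128 W
Step 3: Q_total = 31 * 3.9128 = 121.3 W
Step 4: m_dot = Q_total / (cp * dT) = 121.3 / (4186 * 15.31) = 0.001893 kg/s

0.001893 kg/s


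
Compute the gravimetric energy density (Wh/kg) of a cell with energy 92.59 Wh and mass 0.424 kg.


ED = E / m = 92.59 / 0.424 = 218.4 Wh/kg

218.4 Wh/kg


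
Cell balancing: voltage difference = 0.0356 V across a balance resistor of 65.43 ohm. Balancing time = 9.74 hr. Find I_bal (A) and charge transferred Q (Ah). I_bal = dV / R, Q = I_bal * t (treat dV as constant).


I_bal = dV / R = 0.0356 / 65.43 = 5.4409e-04 A
Q = I_bal * t = 5.4409e-04 * 9.74 = 0.005299 Ah

I=5.4409e-04 A, Q=0.005299 Ah


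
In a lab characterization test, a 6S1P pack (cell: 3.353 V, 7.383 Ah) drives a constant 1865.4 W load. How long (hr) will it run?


Step 1: E_pack = Ns * V_cell * Np * C_cell = 6 * 3.353 * 1 * 7.383 = 148.53 Wh
Step 2: t = E_pack / P = 148.53 / 1865.4 = 0.07962 hr

0.07962 hr


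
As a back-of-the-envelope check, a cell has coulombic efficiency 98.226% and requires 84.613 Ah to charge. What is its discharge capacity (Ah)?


Q_dis = eta/100 * Q_chg = 98.226/100 * 84.613 = 83.11 Ah

83.11 Ah


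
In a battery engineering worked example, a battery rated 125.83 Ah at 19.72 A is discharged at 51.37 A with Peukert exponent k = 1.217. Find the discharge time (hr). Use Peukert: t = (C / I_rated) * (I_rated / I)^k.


Step 1: t_rated = C / I_rated = 125.83 / 19.72 = 6.3808 hr
Step 2: ratio = 19.72 / 51.37 = 0.38388
Step 3: ratio^k = 0.38388^1.217 = 0.31186
Step 4: t = t_rated * ratio^k = 6.3808 * 0.31186 = 1.990 hr

1.990 hr


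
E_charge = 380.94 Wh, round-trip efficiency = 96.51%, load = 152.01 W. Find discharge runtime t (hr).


Step 1: E_discharge = eta/100 * E_charge = 96.51/100 * 380.94 = 367.65 Wh
Step 2: t = E_discharge / P = 367.65 / 152.01 = 2.419 hr

2.419 hr


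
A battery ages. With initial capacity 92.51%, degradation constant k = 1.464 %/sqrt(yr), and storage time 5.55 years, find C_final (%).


Step 1: sqrt(5.55 yr) = 2.3558
Step 2: drop = 1.464 * 2.3558 = 3.4489
Step 3: C_final = 92.51 - 3.4489 = 89.06%

89.06%


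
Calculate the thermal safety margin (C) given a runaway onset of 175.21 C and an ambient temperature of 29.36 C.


margin = T_onset - T_ambient = 175.21 - 29.36 = 145.85 C

145.85 C


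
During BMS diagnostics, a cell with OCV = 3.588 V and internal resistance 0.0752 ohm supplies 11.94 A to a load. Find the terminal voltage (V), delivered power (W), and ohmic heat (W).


Step 1: V_terminal = OCV - I*R = 3.588 - 11.94 * 0.0752 = 2.6901 V
Step 2: P_out = V_terminal * I = 2.6901 * 11.94 = 32.12 W
Step 3: Q = I^2 * R = 11.94^2 * 0.0752 = 10.72 W

V=2.6901 V, P=32.12 W, Q=10.72 W


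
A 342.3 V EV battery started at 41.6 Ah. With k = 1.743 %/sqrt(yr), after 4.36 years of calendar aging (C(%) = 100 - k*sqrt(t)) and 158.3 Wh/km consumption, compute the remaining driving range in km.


Step 1: capacity retention = 100 - 1.743 * sqrt(4.36) = 100 - 1.743 * 2.0881 = 96.36%
Step 2: C_now = 41.6 * 96.36/100 = 40.086 Ah
Step 3: E_pack = V * C_now = 342.3 * 40.086 = 13721 Wh
Step 4: range = E_pack / consumption = 13721 / 158.3 = 86.68 km

86.68 km


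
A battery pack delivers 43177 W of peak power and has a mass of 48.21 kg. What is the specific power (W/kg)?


Specific power = 43177 W / 48.21 kg = 895.6 W/kg

895.6 W/kg


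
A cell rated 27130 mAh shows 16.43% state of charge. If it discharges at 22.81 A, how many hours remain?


Convert: C_total = 27130 mAh = 27.13 Ah
Step 1: remaining = SOC/100 * C_total = 16.43/100 * 27.13 = 4.4575 Ah
Step 2: t = remaining / I = 4.4575 / 22.81 = 0.1954 hr

0.1954 hr


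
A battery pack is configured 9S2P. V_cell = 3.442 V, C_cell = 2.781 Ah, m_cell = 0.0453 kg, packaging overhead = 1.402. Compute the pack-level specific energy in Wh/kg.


Step 1: V_pack = 9 * 3.442 = 30.978 V
Step 2: C_pack = 2 * 2.781 = 5.562 Ah
Step 3: E_pack = V_pack * C_pack = 30.978 * 5.562 = 172.3 Wh
Step 4: m_pack = 9 * 2 * 0.0453 * 1.402 = 1.1432 kg
Step 5: ED = E_pack / m_pack = 172.3 / 1.1432 = 150.7 Wh/kg

150.7 Wh/kg


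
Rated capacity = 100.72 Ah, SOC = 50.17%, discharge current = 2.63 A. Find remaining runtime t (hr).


Step 1: remaining = SOC/100 * C_total = 50.17/100 * 100.72 = 50.531 Ah
Step 2: t = remaining / I = 50.531 / 2.63 = 19.21 hr

19.21 hr


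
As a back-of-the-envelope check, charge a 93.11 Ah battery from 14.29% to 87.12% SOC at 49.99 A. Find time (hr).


delta_Ah = 93.11 * (87.12 - 14.29) / 100 = 67.812 Ah
t = delta_Ah / I = 67.812 / 49.99 = 1.357 hr

1.357 hr


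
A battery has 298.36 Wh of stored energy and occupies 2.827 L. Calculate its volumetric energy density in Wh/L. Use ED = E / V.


ED = E / V = 298.36 / 2.827 = 105.5 Wh/L

105.5 Wh/L


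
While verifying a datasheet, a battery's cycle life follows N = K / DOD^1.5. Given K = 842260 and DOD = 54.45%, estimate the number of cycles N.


Step 1: DOD^1.5 = 54.45^1.5 = 401.79
Step 2: N = 842260 / 401.79 = 2096 cycles

2096 cycles


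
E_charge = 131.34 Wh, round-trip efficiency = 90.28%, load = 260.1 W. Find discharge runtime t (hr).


Step 1: E_discharge = eta/100 * E_charge = 90.28/100 * 131.34 = 118.57 Wh
Step 2: t = E_discharge / P = 118.57 / 260.1 = 0.4559 hr

0.4559 hr


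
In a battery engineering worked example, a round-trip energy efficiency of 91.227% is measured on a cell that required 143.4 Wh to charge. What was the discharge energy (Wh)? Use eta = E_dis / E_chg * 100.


E_dis = eta/100 * E_chg = 91.227/100 * 143.4 = 130.8 Wh

130.8 Wh


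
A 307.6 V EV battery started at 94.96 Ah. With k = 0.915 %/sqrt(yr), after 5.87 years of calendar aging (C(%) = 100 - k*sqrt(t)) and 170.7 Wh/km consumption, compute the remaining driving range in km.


Step 1: capacity retention = 100 - 0.915 * sqrt(5.87) = 100 - 0.915 * 2.4228 = 97.783%
Step 2: C_now = 94.96 * 97.783/100 = 92.855 Ah
Step 3: E_pack = V * C_now = 307.6 * 92.855 = 28562 Wh
Step 4: range = E_pack / consumption = 28562 / 170.7 = 167.3 km

167.3 km


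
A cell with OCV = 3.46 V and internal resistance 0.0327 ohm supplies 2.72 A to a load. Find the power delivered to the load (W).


Step 1: V_terminal = OCV - I*R = 3.46 - 2.72 * 0.0327 = 3.3711 V
Step 2: P_out = V_terminal * I = 3.3711 * 2.72 = 9.169 W

9.169 W


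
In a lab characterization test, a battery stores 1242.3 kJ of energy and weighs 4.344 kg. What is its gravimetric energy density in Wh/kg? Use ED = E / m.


Convert: E = 1242.3 kJ = 345.08 Wh
ED = E / m = 345.08 / 4.344 = 79.44 Wh/kg

79.44 Wh/kg


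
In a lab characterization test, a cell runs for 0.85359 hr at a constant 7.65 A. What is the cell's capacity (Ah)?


C = I * t = 7.65 * 0.85359 = 6.530 Ah

6.530 Ah


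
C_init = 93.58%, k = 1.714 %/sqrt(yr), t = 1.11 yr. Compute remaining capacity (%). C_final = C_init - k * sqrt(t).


sqrt(t) = sqrt(1.11) = 1.0536
C_final = 93.58 - 1.714 * 1.0536 = 91.77%

91.77%


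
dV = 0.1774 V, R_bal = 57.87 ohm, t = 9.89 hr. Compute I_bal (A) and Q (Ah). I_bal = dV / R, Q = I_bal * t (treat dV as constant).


I_bal = dV / R = 0.1774 / 57.87 = 0.0030655 A
Q = I_bal * t = 0.0030655 * 9.89 = 0.03032 Ah

I=0.0030655 A, Q=0.03032 Ah


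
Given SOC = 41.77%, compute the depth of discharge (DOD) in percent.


DOD = 100 - SOC = 100 - 41.77 = 58.23%

58.23%


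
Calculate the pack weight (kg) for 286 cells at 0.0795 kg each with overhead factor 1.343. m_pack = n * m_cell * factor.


m_pack = n * m_cell * overhead = 286 * 0.0795 * 1.343 = 30.54 kg

30.54 kg


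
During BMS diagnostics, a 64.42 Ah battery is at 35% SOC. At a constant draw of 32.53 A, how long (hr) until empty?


Step 1: remaining = SOC/100 * C_total = 35/100 * 64.42 = 22.547 Ah
Step 2: t = remaining / I = 22.547 / 32.53 = 0.6931 hr

0.6931 hr


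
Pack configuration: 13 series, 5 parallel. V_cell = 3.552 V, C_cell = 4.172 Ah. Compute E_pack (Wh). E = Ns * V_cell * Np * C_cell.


V_pack = 13 * 3.552 = 46.176 V
C_pack = 5 * 4.172 = 20.86 Ah
E = V_pack * C_pack = 46.176 * 20.86 = 963.2 Wh

963.2 Wh


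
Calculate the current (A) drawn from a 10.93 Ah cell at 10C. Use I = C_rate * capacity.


At 10C: I = 10 * 10.93 Ah = 109.3 A

109.3 A


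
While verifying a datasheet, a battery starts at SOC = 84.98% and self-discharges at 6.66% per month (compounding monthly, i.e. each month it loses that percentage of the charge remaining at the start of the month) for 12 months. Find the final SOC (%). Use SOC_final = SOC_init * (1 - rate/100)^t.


Monthly retention factor = 1 - 6.66/100 = 0.9334
Over 12 months: factor^12 = 0.43733
SOC_final = 84.98 * 0.43733 = 37.16%

37.16%


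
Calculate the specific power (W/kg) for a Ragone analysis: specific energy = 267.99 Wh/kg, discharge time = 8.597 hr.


P_specific = E / t = 267.99 / 8.597 = 31.17 W/kg

31.17 W/kg


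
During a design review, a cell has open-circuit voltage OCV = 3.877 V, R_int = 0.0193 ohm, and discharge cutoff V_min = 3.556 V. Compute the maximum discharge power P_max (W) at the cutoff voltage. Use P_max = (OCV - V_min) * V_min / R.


P_max = (OCV - V_min) * V_min / R = (3.877 - 3.556) * 3.556 / 0.0193 = 0.321 * 3.556 / 0.0193 = 59.14 W

59.14 W


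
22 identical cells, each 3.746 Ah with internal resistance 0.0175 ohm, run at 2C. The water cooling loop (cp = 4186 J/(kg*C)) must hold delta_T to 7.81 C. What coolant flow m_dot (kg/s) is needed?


Step 1: I = 2 * 3.746 = 7.492 A
Step 2: Q_cell = I^2 * R = 7.492^2 * 0.0175 = 0.98228 W
Step 3: Q_total = 22 * 0.98228 = 21.61 W
Step 4: m_dot = Q_total / (cp * dT) = 21.61 / (4186 * 7.81) = 6.610e-04 kg/s

6.610e-04 kg/s


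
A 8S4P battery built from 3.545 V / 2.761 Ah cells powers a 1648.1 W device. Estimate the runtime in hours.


Step 1: E_pack = Ns * V_cell * Np * C_cell = 8 * 3.545 * 4 * 2.761 = 313.21 Wh
Step 2: t = E_pack / P = 313.21 / 1648.1 = 0.1900 hr

0.1900 hr


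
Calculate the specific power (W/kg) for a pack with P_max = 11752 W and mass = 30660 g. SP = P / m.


Convert: m = 30660 g = 30.66 kg
Specific power = 11752 W / 30.66 kg = 383.3 W/kg

383.3 W/kg


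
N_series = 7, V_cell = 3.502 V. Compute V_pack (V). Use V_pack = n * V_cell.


Series voltages add: 7 * 3.502 V = 24.514 V

24.514 V


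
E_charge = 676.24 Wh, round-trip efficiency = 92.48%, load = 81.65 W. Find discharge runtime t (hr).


Step 1: E_discharge = eta/100 * E_charge = 92.48/100 * 676.24 = 625.39 Wh
Step 2: t = E_discharge / P = 625.39 / 81.65 = 7.659 hr

7.659 hr


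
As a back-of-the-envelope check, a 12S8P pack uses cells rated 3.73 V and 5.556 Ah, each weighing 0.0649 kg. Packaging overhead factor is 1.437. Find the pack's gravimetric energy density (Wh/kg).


Step 1: V_pack = 12 * 3.73 = 44.76 V
Step 2: C_pack = 8 * 5.556 = 44.448 Ah
Step 3: E_pack = V_pack * C_pack = 44.76 * 44.448 = 1989.5 Wh
Step 4: m_pack = 12 * 8 * 0.0649 * 1.437 = 8.9531 kg
Step 5: ED = E_pack / m_pack = 1989.5 / 8.9531 = 222.2 Wh/kg

222.2 Wh/kg


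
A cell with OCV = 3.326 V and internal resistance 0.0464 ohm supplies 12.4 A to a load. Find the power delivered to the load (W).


Step 1: V_terminal = OCV - I*R = 3.326 - 12.4 * 0.0464 = 2.7506 V
Step 2: P_out = V_terminal * I = 2.7506 * 12.4 = 34.11 W

34.11 W


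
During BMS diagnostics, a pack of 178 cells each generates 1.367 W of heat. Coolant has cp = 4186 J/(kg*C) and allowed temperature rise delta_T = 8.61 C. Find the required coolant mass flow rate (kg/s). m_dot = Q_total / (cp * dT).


Step 1: Total heat Q = 178 * 1.367 W = 243.33 W
Step 2: denom = cp * dT = 4186 * 8.61 = 36041
Step 3: m_dot = 243.33 / 36041 = 0.006751 kg/s

0.006751 kg/s


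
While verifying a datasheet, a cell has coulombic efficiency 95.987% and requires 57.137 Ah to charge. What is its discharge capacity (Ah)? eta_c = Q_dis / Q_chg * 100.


Q_dis = eta/100 * Q_chg = 95.987/100 * 57.137 = 54.84 Ah

54.84 Ah


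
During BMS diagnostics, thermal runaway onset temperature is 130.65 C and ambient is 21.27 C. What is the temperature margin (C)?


Safety margin = 130.65 C - 21.27 C = 109.38 C

109.38 C


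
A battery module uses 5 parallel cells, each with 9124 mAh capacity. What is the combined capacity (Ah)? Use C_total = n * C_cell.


Convert: C_cell = 9124 mAh = 9.124 Ah
C_total = 5 * 9.124 = 45.62 Ah

45.62 Ah


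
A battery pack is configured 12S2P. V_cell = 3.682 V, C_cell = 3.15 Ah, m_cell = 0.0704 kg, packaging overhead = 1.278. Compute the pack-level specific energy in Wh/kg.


Step 1: V_pack = 12 * 3.682 = 44.184 V
Step 2: C_pack = 2 * 3.15 = 6.3 Ah
Step 3: E_pack = V_pack * C_pack = 44.184 * 6.3 = 278.36 Wh
Step 4: m_pack = 12 * 2 * 0.0704 * 1.278 = 2.1593 kg
Step 5: ED = E_pack / m_pack = 278.36 / 2.1593 = 128.9 Wh/kg

128.9 Wh/kg


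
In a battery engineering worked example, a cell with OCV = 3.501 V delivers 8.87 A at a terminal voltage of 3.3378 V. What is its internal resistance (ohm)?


R = (OCV - V) / I = (3.501 - 3.3378) / 8.87 = 0.01840 ohm

0.01840 ohm


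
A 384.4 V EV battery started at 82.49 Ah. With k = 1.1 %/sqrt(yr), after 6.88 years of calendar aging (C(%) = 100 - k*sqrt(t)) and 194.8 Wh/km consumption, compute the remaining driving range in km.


Step 1: capacity retention = 100 - 1.1 * sqrt(6.88) = 100 - 1.1 * 2.623 = 97.115%
Step 2: C_now = 82.49 * 97.115/100 = 80.11 Ah
Step 3: E_pack = V * C_now = 384.4 * 80.11 = 30794 Wh
Step 4: range = E_pack / consumption = 30794 / 194.8 = 158.1 km

158.1 km


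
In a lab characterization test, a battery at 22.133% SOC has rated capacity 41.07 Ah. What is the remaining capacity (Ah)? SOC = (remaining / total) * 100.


remaining = SOC / 100 * total = 22.133 / 100 * 41.07 = 9.090 Ah

9.090 Ah


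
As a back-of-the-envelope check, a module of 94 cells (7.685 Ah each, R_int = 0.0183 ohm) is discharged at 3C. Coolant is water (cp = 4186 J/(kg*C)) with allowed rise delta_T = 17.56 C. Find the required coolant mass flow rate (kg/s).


Step 1: I = 3 * 7.685 = 23.055 A
Step 2: Q_cell = I^2 * R = 23.055^2 * 0.0183 = 9.7271 W
Step 3: Q_total = 94 * 9.7271 = 914.35 W
Step 4: m_dot = Q_total / (cp * dT) = 914.35 / (4186 * 17.56) = 0.01244 kg/s

0.01244 kg/s


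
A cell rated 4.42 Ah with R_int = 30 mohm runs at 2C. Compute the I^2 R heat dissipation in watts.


Convert: R = 30 mohm = 0.03 ohm
Step 1: I = C_rate * capacity = 2 * 4.42 = 8.84 A
Step 2: Q = I^2 * R = 8.84^2 * 0.03 = 78.146 * 0.03 = 2.344 W

2.344 W


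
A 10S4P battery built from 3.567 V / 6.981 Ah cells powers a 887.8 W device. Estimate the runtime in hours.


Step 1: E_pack = Ns * V_cell * Np * C_cell = 10 * 3.567 * 4 * 6.981 = 996.05 Wh
Step 2: t = E_pack / P = 996.05 / 887.8 = 1.122 hr

1.122 hr


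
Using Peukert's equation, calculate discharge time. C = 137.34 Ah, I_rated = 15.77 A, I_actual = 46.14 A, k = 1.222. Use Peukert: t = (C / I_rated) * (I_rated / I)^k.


Step 1: t_rated = C / I_rated = 137.34 / 15.77 = 8.7089 hr
Step 2: ratio = 15.77 / 46.14 = 0.34179
Step 3: ratio^k = 0.34179^1.222 = 0.26931
Step 4: t = t_rated * ratio^k = 8.7089 * 0.26931 = 2.345 hr

2.345 hr


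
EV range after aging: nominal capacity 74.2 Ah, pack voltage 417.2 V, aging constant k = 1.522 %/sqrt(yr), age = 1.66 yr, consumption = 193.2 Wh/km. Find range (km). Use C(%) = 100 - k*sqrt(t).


Step 1: capacity retention = 100 - 1.522 * sqrt(1.66) = 100 - 1.522 * 1.2884 = 98.039%
Step 2: C_now = 74.2 * 98.039/100 = 72.745 Ah
Step 3: E_pack = V * C_now = 417.2 * 72.745 = 30349 Wh
Step 4: range = E_pack / consumption = 30349 / 193.2 = 157.1 km

157.1 km


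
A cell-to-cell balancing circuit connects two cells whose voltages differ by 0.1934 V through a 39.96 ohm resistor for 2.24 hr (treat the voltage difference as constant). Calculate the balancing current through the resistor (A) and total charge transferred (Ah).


First, Ohm's law: I_bal = 0.1934 V / 39.96 ohm = 0.0048398 A
Then Q = I * t = 0.0048398 A * 2.24 hr = 0.01084 Ah

I=0.0048398 A, Q=0.01084 Ah


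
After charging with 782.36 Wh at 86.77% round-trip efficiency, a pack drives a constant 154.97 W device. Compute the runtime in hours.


Step 1: E_discharge = eta/100 * E_charge = 86.77/100 * 782.36 = 678.85 Wh
Step 2: t = E_discharge / P = 678.85 / 154.97 = 4.381 hr

4.381 hr


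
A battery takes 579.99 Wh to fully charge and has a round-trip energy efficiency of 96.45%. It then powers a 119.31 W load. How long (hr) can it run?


Step 1: E_discharge = eta/100 * E_charge = 96.45/100 * 579.99 = 559.4 Wh
Step 2: t = E_discharge / P = 559.4 / 119.31 = 4.689 hr

4.689 hr


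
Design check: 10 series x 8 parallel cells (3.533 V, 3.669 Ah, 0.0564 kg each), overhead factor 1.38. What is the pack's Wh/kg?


Step 1: V_pack = 10 * 3.533 = 35.33 V
Step 2: C_pack = 8 * 3.669 = 29.352 Ah
Step 3: E_pack = V_pack * C_pack = 35.33 * 29.352 = 1037 Wh
Step 4: m_pack = 10 * 8 * 0.0564 * 1.38 = 6.2266 kg
Step 5: ED = E_pack / m_pack = 1037 / 6.2266 = 166.5 Wh/kg

166.5 Wh/kg


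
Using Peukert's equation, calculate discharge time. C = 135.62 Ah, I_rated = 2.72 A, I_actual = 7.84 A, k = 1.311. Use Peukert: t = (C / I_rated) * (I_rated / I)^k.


t_rated = C / I_rated = 135.62 / 2.72 = 49.86 hr
(I_rated/I)^k = (0.34694)^1.311 = 0.24962
t = t_rated * (I_rated/I)^k = 49.86 * 0.24962 = 12.45 hr

12.45 hr


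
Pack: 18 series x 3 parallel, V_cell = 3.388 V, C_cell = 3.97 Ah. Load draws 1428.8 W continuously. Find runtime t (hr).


Step 1: E_pack = Ns * V_cell * Np * C_cell = 18 * 3.388 * 3 * 3.97 = 726.32 Wh
Step 2: t = E_pack / P = 726.32 / 1428.8 = 0.5083 hr

0.5083 hr


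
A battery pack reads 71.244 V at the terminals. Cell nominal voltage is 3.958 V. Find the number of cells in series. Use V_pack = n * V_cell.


Rearranging: n = V_pack / V_cell = 71.244 / 3.958 = 18 cells

18


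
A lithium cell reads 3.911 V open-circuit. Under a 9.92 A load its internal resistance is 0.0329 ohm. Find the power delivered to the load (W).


Step 1: V_terminal = OCV - I*R = 3.911 - 9.92 * 0.0329 = 3.5846 V
Step 2: P_out = V_terminal * I = 3.5846 * 9.92 = 35.56 W

35.56 W


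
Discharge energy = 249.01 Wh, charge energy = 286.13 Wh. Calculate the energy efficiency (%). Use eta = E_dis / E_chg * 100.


eta_e = E_dis / E_chg * 100 = 249.01 / 286.13 * 100 = 87.03%

87.03%


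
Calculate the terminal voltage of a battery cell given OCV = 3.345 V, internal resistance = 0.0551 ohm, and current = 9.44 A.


IR drop = 9.44 * 0.0551 = 0.52014 V
V = 3.345 - 0.52014 = 2.825 V

2.825 V


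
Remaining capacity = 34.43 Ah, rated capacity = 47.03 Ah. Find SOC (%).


SOC = (remaining / total) * 100 = (34.43 / 47.03) * 100 = 73.21%

73.21%


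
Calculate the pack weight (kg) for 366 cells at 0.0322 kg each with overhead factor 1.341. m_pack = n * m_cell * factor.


Cell mass sum = 366 * 0.0322 = 11.785 kg
With overhead 1.341: m_pack = 11.785 * 1.341 = 15.80 kg

15.80 kg


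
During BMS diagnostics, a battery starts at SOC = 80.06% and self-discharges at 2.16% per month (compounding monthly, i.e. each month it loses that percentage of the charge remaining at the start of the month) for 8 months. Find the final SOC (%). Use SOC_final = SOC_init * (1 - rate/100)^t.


Monthly retention factor = 1 - 2.16/100 = 0.9784
Over 8 months: factor^8 = 0.83971
SOC_final = 80.06 * 0.83971 = 67.23%

67.23%


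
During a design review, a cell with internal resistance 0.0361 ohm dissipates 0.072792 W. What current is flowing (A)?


I = sqrt(Q / R) = sqrt(0.072792 / 0.0361) = sqrt(2.0164) = 1.420 A

1.420 A


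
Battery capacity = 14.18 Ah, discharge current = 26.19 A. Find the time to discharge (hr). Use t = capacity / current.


t = capacity / current = 14.18 / 26.19 = 0.5414 hr

0.5414 hr


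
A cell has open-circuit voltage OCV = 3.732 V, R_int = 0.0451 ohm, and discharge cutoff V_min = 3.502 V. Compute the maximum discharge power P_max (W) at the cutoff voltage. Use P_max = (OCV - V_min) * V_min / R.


P_max = (OCV - V_min) * V_min / R = (3.732 - 3.502) * 3.502 / 0.0451 = 0.23 * 3.502 / 0.0451 = 17.86 W

17.86 W


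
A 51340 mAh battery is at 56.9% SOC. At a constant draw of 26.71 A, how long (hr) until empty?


Convert: C_total = 51340 mAh = 51.34 Ah
Step 1: remaining = SOC/100 * C_total = 56.9/100 * 51.34 = 29.212 Ah
Step 2: t = remaining / I = 29.212 / 26.71 = 1.094 hr

1.094 hr


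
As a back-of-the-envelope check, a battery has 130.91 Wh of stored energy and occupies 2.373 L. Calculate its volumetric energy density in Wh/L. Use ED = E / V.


Volumetric ED = 130.91 Wh / 2.373 L = 55.17 Wh/L

55.17 Wh/L


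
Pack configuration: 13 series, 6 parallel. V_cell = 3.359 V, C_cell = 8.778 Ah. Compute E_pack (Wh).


E = Ns * Vcell * Np * Ccell = 13 * 3.359 * 6 * 8.778 = 2300 Wh

2300 Wh


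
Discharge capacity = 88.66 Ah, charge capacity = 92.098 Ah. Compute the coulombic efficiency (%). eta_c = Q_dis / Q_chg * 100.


eta_c = Q_dis / Q_chg * 100 = 88.66 / 92.098 * 100 = 96.27%

96.27%


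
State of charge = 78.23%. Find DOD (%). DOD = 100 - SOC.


Complement of SOC: DOD = 100% - 78.23% = 21.77%

21.77%


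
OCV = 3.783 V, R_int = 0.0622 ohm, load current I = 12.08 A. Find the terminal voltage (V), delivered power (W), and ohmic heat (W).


Step 1: V_terminal = OCV - I*R = 3.783 - 12.08 * 0.0622 = 3.0316 V
Step 2: P_out = V_terminal * I = 3.0316 * 12.08 = 36.62 W
Step 3: Q = I^2 * R = 12.08^2 * 0.0622 = 9.077 W

V=3.0316 V, P=36.62 W, Q=9.077 W


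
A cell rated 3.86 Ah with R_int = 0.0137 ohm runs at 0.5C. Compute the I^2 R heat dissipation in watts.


Step 1: I = C_rate * capacity = 0.5 * 3.86 = 1.93 A
Step 2: Q = I^2 * R = 1.93^2 * 0.0137 = 3.7249 * 0.0137 = 0.05103 W

0.05103 W


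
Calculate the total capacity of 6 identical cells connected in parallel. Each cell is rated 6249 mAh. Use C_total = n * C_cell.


Convert: C_cell = 6249 mAh = 6.249 Ah
C_total = 6 * 6.249 = 37.494 Ah

37.494 Ah


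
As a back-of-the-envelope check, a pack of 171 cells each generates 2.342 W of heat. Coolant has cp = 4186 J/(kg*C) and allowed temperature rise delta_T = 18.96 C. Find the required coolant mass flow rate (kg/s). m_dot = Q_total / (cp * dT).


Step 1: Total heat Q = 171 * 2.342 W = 400.48 W
Step 2: denom = cp * dT = 4186 * 18.96 = 79367
Step 3: m_dot = 400.48 / 79367 = 0.005046 kg/s

0.005046 kg/s


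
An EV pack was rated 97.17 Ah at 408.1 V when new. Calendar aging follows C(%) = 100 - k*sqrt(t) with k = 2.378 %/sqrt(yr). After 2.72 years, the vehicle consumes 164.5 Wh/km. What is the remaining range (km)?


Step 1: capacity retention = 100 - 2.378 * sqrt(2.72) = 100 - 2.378 * 1.6492 = 96.078%
Step 2: C_now = 97.17 * 96.078/100 = 93.359 Ah
Step 3: E_pack = V * C_now = 408.1 * 93.359 = 38100 Wh
Step 4: range = E_pack / consumption = 38100 / 164.5 = 231.6 km

231.6 km


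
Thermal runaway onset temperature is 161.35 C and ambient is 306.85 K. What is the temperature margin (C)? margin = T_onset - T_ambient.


Convert: T_ambient = 306.85 K = 33.7 C
margin = 161.35 - 33.7 = 127.65 C

127.65 C


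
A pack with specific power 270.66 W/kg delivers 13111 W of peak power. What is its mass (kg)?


m = P / SP = 13111 / 270.66 = 48.44 kg

48.44 kg


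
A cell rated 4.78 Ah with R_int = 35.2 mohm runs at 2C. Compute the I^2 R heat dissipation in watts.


Convert: R = 35.2 mohm = 0.0352 ohm
Step 1: I = C_rate * capacity = 2 * 4.78 = 9.56 A
Step 2: Q = I^2 * R = 9.56^2 * 0.0352 = 91.394 * 0.0352 = 3.217 W

3.217 W


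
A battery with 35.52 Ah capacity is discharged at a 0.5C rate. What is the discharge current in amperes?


At 0.5C: I = 0.5 * 35.52 Ah = 17.76 A

17.76 A


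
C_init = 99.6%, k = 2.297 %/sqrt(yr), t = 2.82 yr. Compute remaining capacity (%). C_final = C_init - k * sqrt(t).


Step 1: sqrt(2.82 yr) = 1.6793
Step 2: drop = 2.297 * 1.6793 = 3.8574
Step 3: C_final = 99.6 - 3.8574 = 95.74%

95.74%


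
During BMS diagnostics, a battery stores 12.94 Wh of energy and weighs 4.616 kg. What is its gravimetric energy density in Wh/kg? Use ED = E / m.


Specific energy = 12.94 Wh / 4.616 kg = 2.803 Wh/kg

2.803 Wh/kg


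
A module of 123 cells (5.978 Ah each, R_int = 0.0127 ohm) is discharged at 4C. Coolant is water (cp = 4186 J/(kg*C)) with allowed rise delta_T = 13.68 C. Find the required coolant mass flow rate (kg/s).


Step 1: I = 4 * 5.978 = 23.912 A
Step 2: Q_cell = I^2 * R = 23.912^2 * 0.0127 = 7.2617 W
Step 3: Q_total = 123 * 7.2617 = 893.19 W
Step 4: m_dot = Q_total / (cp * dT) = 893.19 / (4186 * 13.68) = 0.01560 kg/s

0.01560 kg/s


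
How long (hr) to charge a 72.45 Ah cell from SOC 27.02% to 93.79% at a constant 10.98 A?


Step 1: dSOC = 93.79% - 27.02% = 66.77%
Step 2: delta_Ah = 72.45 * 66.77 / 100 = 48.375 Ah
Step 3: t = 48.375 / 10.98 = 4.406 hr

4.406 hr


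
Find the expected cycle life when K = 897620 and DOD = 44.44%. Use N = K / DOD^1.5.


DOD^1.5 = 296.25
N = K / DOD^1.5 = 897620 / 296.25 = 3030

3030 cycles


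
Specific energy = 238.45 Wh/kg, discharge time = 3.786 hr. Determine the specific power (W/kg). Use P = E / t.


P_specific = E / t = 238.45 / 3.786 = 62.98 W/kg

62.98 W/kg


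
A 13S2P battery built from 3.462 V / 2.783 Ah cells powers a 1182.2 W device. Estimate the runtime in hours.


Step 1: E_pack = Ns * V_cell * Np * C_cell = 13 * 3.462 * 2 * 2.783 = 250.5 Wh
Step 2: t = E_pack / P = 250.5 / 1182.2 = 0.2119 hr

0.2119 hr


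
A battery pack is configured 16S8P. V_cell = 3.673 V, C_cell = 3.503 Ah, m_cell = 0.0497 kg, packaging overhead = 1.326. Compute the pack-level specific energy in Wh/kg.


Step 1: V_pack = 16 * 3.673 = 58.768 V
Step 2: C_pack = 8 * 3.503 = 28.024 Ah
Step 3: E_pack = V_pack * C_pack = 58.768 * 28.024 = 1646.9 Wh
Step 4: m_pack = 16 * 8 * 0.0497 * 1.326 = 8.4355 kg
Step 5: ED = E_pack / m_pack = 1646.9 / 8.4355 = 195.2 Wh/kg

195.2 Wh/kg


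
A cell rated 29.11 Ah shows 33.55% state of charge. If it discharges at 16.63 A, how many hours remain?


Step 1: remaining = SOC/100 * C_total = 33.55/100 * 29.11 = 9.7664 Ah
Step 2: t = remaining / I = 9.7664 / 16.63 = 0.5873 hr

0.5873 hr


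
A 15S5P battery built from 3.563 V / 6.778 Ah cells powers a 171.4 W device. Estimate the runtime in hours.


Step 1: E_pack = Ns * V_cell * Np * C_cell = 15 * 3.563 * 5 * 6.778 = 1811.3 Wh
Step 2: t = E_pack / P = 1811.3 / 171.4 = 10.57 hr

10.57 hr


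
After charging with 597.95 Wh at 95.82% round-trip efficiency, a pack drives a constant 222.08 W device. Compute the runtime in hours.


Step 1: E_discharge = eta/100 * E_charge = 95.82/100 * 597.95 = 572.96 Wh
Step 2: t = E_discharge / P = 572.96 / 222.08 = 2.580 hr

2.580 hr


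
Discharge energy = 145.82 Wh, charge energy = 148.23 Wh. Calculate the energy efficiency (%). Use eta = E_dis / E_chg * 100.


Round-trip efficiency = 145.82/148.23 * 100% = 98.37%

98.37%


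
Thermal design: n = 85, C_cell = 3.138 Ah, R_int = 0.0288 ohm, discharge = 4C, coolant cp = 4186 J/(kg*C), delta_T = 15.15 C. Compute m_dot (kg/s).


Step 1: I = 4 * 3.138 = 12.552 A
Step 2: Q_cell = I^2 * R = 12.552^2 * 0.0288 = 4.5375 W
Step 3: Q_total = 85 * 4.5375 = 385.69 W
Step 4: m_dot = Q_total / (cp * dT) = 385.69 / (4186 * 15.15) = 0.006082 kg/s

0.006082 kg/s


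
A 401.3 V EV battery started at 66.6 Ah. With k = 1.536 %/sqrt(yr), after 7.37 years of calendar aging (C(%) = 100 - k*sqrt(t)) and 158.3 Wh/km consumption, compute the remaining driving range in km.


Step 1: capacity retention = 100 - 1.536 * sqrt(7.37) = 100 - 1.536 * 2.7148 = 95.83%
Step 2: C_now = 66.6 * 95.83/100 = 63.823 Ah
Step 3: E_pack = V * C_now = 401.3 * 63.823 = 25612 Wh
Step 4: range = E_pack / consumption = 25612 / 158.3 = 161.8 km

161.8 km


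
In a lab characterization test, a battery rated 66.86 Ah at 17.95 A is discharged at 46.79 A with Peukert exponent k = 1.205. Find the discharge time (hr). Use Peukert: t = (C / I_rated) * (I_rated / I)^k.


t_rated = C / I_rated = 66.86 / 17.95 = 3.7248 hr
(I_rated/I)^k = (0.38363)^1.205 = 0.31522
t = t_rated * (I_rated/I)^k = 3.7248 * 0.31522 = 1.174 hr

1.174 hr


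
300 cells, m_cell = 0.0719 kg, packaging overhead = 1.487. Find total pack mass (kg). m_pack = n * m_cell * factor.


Cell mass sum = 300 * 0.0719 = 21.57 kg
With overhead 1.487: m_pack = 21.57 * 1.487 = 32.07 kg

32.07 kg


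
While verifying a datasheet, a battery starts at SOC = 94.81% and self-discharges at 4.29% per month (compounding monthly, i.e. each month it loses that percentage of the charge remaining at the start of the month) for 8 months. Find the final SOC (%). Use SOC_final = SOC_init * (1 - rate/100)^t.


Monthly retention factor = 1 - 4.29/100 = 0.9571
Over 8 months: factor^8 = 0.70414
SOC_final = 94.81 * 0.70414 = 66.76%

66.76%


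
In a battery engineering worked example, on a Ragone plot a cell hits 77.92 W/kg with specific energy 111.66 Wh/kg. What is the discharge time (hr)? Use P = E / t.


t = E / P = 111.66 / 77.92 = 1.433 hr

1.433 hr


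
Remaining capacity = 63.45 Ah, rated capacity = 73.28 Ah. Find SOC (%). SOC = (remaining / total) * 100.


SOC = (remaining / total) * 100 = (63.45 / 73.28) * 100 = 86.59%

86.59%


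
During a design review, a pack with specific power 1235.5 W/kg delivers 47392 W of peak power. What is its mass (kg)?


m = P / SP = 47392 / 1235.5 = 38.36 kg

38.36 kg


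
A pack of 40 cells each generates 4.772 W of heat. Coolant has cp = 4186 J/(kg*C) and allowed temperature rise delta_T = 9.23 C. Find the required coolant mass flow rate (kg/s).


Step 1: Total heat Q = 40 * 4.772 W = 190.88 W
Step 2: denom = cp * dT = 4186 * 9.23 = 38637
Step 3: m_dot = 190.88 / 38637 = 0.004940 kg/s

0.004940 kg/s


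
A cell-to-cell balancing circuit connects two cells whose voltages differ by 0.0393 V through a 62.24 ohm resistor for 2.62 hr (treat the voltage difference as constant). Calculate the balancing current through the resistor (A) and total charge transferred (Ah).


I_bal = dV / R = 0.0393 / 62.24 = 6.3143e-04 A
Q = I_bal * t = 6.3143e-04 * 2.62 = 0.001654 Ah

I=6.3143e-04 A, Q=0.001654 Ah


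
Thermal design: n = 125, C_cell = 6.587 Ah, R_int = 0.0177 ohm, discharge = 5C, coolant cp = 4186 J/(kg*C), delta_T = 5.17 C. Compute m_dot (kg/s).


Step 1: I = 5 * 6.587 = 32.935 A
Step 2: Q_cell = I^2 * R = 32.935^2 * 0.0177 = 19.199 W
Step 3: Q_total = 125 * 19.199 = 2399.9 W
Step 4: m_dot = Q_total / (cp * dT) = 2399.9 / (4186 * 5.17) = 0.1109 kg/s

0.1109 kg/s


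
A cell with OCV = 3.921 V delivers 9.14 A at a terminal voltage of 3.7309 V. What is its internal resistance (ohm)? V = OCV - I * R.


R = (OCV - V) / I = (3.921 - 3.7309) / 9.14 = 0.02080 ohm

0.02080 ohm


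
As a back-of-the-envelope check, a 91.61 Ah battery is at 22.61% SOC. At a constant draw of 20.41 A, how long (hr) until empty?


Step 1: remaining = SOC/100 * C_total = 22.61/100 * 91.61 = 20.713 Ah
Step 2: t = remaining / I = 20.713 / 20.41 = 1.015 hr

1.015 hr


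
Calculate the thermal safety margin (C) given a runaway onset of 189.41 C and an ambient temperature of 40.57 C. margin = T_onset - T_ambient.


Safety margin = 189.41 C - 40.57 C = 148.84 C

148.84 C


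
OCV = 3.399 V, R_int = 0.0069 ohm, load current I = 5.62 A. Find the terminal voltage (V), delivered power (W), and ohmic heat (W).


Step 1: V_terminal = OCV - I*R = 3.399 - 5.62 * 0.0069 = 3.3602 V
Step 2: P_out = V_terminal * I = 3.3602 * 5.62 = 18.88 W
Step 3: Q = I^2 * R = 5.62^2 * 0.0069 = 0.2179 W

V=3.3602 V, P=18.88 W, Q=0.2179 W


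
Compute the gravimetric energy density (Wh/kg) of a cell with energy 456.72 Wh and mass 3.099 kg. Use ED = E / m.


ED = E / m = 456.72 / 3.099 = 147.4 Wh/kg

147.4 Wh/kg


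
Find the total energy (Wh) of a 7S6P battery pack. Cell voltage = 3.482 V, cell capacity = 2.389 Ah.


E = Ns * Vcell * Np * Ccell = 7 * 3.482 * 6 * 2.389 = 349.4 Wh

349.4 Wh


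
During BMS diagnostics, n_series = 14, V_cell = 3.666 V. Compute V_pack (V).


Series voltages add: 14 * 3.666 V = 51.324 V

51.324 V


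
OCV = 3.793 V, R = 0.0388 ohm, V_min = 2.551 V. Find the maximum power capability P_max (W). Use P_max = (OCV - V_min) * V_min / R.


dV = OCV - V_min = 1.242 V (so I_max = dV / R)
P_max = dV * V_min / R = 1.242 * 2.551 / 0.0388 = 81.66 W

81.66 W


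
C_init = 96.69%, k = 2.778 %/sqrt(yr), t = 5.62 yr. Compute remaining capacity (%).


Step 1: sqrt(5.62 yr) = 2.3707
Step 2: drop = 2.778 * 2.3707 = 6.5858
Step 3: C_final = 96.69 - 6.5858 = 90.10%

90.10%


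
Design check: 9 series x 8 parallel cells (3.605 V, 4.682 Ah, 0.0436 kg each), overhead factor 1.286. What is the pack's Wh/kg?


Step 1: V_pack = 9 * 3.605 = 32.445 V
Step 2: C_pack = 8 * 4.682 = 37.456 Ah
Step 3: E_pack = V_pack * C_pack = 32.445 * 37.456 = 1215.3 Wh
Step 4: m_pack = 9 * 8 * 0.0436 * 1.286 = 4.037 kg
Step 5: ED = E_pack / m_pack = 1215.3 / 4.037 = 301.0 Wh/kg

301.0 Wh/kg


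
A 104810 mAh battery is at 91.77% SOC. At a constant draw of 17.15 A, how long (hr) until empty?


Convert: C_total = 104810 mAh = 104.81 Ah
Step 1: remaining = SOC/100 * C_total = 91.77/100 * 104.81 = 96.184 Ah
Step 2: t = remaining / I = 96.184 / 17.15 = 5.608 hr

5.608 hr
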